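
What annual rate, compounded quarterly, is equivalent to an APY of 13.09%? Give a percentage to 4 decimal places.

(1 + r/4)^4 − 1 = 0.1309, so 1 + r/4 = 1.1309^(1/4).
r/4 = 0.031231, so r = 0.124925 = 12.4925%.

12.4925%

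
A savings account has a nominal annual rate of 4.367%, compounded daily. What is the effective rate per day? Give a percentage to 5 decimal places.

0.01196%

With a nominal annual rate compounded daily, the periodic rate is the nominal rate divided by 365.
i = 0.04367 / 365 = 0.0001196 = 0.01196%.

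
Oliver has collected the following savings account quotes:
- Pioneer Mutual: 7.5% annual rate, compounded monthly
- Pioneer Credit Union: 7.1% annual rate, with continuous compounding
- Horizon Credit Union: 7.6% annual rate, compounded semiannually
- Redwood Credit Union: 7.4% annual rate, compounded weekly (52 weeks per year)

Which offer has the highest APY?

Pioneer Mutual: (1 + 0.075/12)^12 − 1 = 7.763%
Pioneer Credit Union: e^0.071 − 1 = 7.358%
Horizon Credit Union: (1 + 0.076/2)^2 − 1 = 7.744%
Redwood Credit Union: (1 + 0.074/52)^52 − 1 = 7.675%
The highest effective annual rate is Pioneer Mutual at 7.763%.

Pioneer Mutual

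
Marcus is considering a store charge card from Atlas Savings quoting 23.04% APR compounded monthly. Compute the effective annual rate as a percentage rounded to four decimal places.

EAR = (1 + 0.2304/12)^12 − 1.
= 1.256357 − 1 = 25.6357%.

25.6357%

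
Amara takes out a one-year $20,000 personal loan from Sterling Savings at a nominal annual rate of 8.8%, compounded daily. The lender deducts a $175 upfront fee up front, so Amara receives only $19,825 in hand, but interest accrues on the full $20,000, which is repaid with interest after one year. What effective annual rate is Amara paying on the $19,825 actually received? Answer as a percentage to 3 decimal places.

10.162%

Amount owed after one year: 20,000 × (1 + 0.088/365)^365 = 20,000 × 1.091977 = $21,839.53.
Effective rate on net proceeds: 21,839.53 / 19,825 − 1 = 0.101616 = 10.162%.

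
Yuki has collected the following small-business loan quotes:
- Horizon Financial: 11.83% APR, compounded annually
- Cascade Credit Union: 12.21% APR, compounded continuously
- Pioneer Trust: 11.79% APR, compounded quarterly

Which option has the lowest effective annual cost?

Horizon Financial: compounded annually, EAR = 11.830%
Cascade Credit Union: e^0.1221 − 1 = 12.987%
Pioneer Trust: (1 + 0.1179/4)^4 − 1 = 12.322%
The lowest effective annual rate is Horizon Financial at 11.830%.

Horizon Financial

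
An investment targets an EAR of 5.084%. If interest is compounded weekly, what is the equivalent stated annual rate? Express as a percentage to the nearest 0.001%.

4.961%

(1 + r/52)^52 − 1 = 0.05084, so 1 + r/52 = 1.05084^(1/52).
r/52 = 0.000954, so r = 0.049613 = 4.961%.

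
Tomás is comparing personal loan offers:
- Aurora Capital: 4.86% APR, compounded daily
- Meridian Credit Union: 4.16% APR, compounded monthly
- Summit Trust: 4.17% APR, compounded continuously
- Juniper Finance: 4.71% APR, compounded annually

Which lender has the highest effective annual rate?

Aurora Capital: (1 + 0.0486/365)^365 − 1 = 4.980%
Meridian Credit Union: (1 + 0.0416/12)^12 − 1 = 4.240%
Summit Trust: e^0.0417 − 1 = 4.258%
Juniper Finance: compounded annually, EAR = 4.710%
The highest effective annual rate is Aurora Capital at 4.980%.

Aurora Capital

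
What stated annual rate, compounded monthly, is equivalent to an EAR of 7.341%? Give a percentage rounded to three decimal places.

(1 + r/12)^12 − 1 = 0.07341, so 1 + r/12 = 1.07341^(1/12).
r/12 = 0.005921, so r = 0.071050 = 7.105%.

7.105%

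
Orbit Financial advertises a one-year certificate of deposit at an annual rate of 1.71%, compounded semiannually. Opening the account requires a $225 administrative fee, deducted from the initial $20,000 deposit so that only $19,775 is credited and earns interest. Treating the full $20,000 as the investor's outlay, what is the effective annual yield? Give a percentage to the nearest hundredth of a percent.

Value after one year: 19,775 × (1 + 0.0171/2)^2 = 19,775 × 1.017173 = $20,114.60.
Effective yield on the $20,000 outlay: 20,114.60 / 20,000 − 1 = 0.005730 = 0.57%.

0.57%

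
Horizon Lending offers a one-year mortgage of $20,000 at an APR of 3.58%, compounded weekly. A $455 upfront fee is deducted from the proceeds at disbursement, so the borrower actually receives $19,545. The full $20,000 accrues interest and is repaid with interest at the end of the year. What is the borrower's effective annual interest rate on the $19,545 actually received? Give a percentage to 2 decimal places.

6.06%

Amount owed after one year: 20,000 × (1 + 0.0358/52)^52 = 20,000 × 1.036436 = $20,728.72.
Effective rate on net proceeds: 20,728.72 / 19,545 − 1 = 0.060564 = 6.06%.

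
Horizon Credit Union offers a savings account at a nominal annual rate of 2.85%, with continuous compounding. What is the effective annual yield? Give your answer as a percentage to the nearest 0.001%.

2.891%

With continuous compounding, EAR = e^0.0285 − 1.
e^0.0285 = 1.028910, so EAR = 0.028910 = 2.891%.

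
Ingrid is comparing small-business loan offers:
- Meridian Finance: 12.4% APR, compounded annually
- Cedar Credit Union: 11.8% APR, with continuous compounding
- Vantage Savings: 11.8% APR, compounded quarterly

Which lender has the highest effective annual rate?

Meridian Finance: compounded annually, EAR = 12.400%
Cedar Credit Union: e^0.118 − 1 = 12.524%
Vantage Savings: (1 + 0.118/4)^4 − 1 = 12.332%
The highest effective annual rate is Cedar Credit Union at 12.524%.

Cedar Credit Union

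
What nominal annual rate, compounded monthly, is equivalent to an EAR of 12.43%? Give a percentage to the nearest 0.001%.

11.773%

(1 + r/12)^12 − 1 = 0.1243, so 1 + r/12 = 1.1243^(1/12).
r/12 = 0.009811, so r = 0.117734 = 11.773%.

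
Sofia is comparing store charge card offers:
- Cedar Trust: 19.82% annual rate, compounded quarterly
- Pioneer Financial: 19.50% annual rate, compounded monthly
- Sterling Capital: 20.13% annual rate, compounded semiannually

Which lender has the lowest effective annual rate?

Sterling Capital

Cedar Trust: (1 + 0.1982/4)^4 − 1 = 21.342%
Pioneer Financial: (1 + 0.1950/12)^12 − 1 = 21.341%
Sterling Capital: (1 + 0.2013/2)^2 − 1 = 21.143%
The lowest effective annual rate is Sterling Capital at 21.143%.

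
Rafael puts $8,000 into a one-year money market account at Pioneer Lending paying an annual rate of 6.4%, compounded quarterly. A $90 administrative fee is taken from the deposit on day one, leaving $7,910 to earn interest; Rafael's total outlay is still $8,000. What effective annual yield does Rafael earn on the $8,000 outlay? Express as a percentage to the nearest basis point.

Value after one year: 7,910 × (1 + 0.064/4)^4 = 7,910 × 1.065552 = $8,428.52.
Effective yield on the $8,000 outlay: 8,428.52 / 8,000 − 1 = 0.053565 = 5.36%.

5.36%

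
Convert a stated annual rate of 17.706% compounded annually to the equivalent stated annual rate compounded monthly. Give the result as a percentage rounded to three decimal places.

16.413%

Compounded annually, EAR = nominal = 0.177060.
Solve (1 + r/12)^12 = 1.177060: r/12 = 1.177060^(1/12) − 1 = 0.013678, so r = 0.164132 = 16.413%.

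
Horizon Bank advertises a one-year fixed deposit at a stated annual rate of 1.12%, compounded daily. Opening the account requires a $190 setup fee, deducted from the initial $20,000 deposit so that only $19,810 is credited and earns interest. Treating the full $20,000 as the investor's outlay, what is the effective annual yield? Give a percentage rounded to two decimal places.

Value after one year: 19,810 × (1 + 0.0112/365)^365 = 19,810 × 1.011263 = $20,033.12.
Effective yield on the $20,000 outlay: 20,033.12 / 20,000 − 1 = 0.001656 = 0.17%.

0.17%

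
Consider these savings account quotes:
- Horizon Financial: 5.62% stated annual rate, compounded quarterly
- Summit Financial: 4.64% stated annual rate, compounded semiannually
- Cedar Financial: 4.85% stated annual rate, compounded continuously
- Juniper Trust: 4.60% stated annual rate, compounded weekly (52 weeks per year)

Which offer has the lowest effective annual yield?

Horizon Financial: (1 + 0.0562/4)^4 − 1 = 5.740%
Summit Financial: (1 + 0.0464/2)^2 − 1 = 4.694%
Cedar Financial: e^0.0485 − 1 = 4.970%
Juniper Trust: (1 + 0.0460/52)^52 − 1 = 4.705%
The lowest effective annual rate is Summit Financial at 4.694%.

Summit Financial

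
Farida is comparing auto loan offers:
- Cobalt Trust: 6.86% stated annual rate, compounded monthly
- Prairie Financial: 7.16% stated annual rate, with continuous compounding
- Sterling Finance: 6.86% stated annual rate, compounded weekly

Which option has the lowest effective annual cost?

Cobalt Trust

Cobalt Trust: (1 + 0.0686/12)^12 − 1 = 7.080%
Prairie Financial: e^0.0716 − 1 = 7.423%
Sterling Finance: (1 + 0.0686/52)^52 − 1 = 7.096%
The lowest effective annual rate is Cobalt Trust at 7.080%.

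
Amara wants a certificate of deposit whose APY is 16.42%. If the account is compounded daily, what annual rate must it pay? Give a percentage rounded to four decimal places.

15.2066%

(1 + r/365)^365 − 1 = 0.1642, so 1 + r/365 = 1.1642^(1/365).
r/365 = 0.000417, so r = 0.152066 = 15.2066%.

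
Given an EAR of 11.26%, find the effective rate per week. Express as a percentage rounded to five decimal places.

The per-week rate i satisfies (1 + i)^52 = 1 + 0.1126.
i = 1.1126^(1/52) − 1 = 0.0020540 = 0.20540%.

0.20540%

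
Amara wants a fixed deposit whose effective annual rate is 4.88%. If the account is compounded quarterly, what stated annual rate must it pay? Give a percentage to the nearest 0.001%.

(1 + r/4)^4 − 1 = 0.0488, so 1 + r/4 = 1.0488^(1/4).
r/4 = 0.011983, so r = 0.047932 = 4.793%.

4.793%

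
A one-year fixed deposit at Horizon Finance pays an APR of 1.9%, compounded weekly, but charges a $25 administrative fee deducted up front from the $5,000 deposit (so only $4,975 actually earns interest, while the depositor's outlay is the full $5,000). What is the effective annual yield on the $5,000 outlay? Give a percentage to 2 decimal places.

Value after one year: 4,975 × (1 + 0.019/52)^52 = 4,975 × 1.019178 = $5,070.41.
Effective yield on the $5,000 outlay: 5,070.41 / 5,000 − 1 = 0.014082 = 1.41%.

1.41%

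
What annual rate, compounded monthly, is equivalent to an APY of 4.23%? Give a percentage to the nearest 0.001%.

4.150%

(1 + r/12)^12 − 1 = 0.0423, so 1 + r/12 = 1.0423^(1/12).
r/12 = 0.003458, so r = 0.041501 = 4.150%.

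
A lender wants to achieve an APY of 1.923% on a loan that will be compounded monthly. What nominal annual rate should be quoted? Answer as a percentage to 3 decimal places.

(1 + r/12)^12 − 1 = 0.01923, so 1 + r/12 = 1.01923^(1/12).
r/12 = 0.001589, so r = 0.019063 = 1.906%.

1.906%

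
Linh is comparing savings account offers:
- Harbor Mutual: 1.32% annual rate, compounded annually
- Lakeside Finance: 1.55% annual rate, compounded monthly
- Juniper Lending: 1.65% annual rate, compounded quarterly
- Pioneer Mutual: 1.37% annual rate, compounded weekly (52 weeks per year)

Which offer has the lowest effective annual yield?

Harbor Mutual: compounded annually, EAR = 1.320%
Lakeside Finance: (1 + 0.0155/12)^12 − 1 = 1.561%
Juniper Lending: (1 + 0.0165/4)^4 − 1 = 1.660%
Pioneer Mutual: (1 + 0.0137/52)^52 − 1 = 1.379%
The lowest effective annual rate is Harbor Mutual at 1.320%.

Harbor Mutual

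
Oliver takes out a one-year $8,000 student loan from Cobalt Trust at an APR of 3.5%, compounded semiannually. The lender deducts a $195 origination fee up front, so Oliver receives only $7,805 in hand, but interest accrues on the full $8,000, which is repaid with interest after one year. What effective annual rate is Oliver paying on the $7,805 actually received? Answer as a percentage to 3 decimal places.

6.117%

Amount owed after one year: 8,000 × (1 + 0.035/2)^2 = 8,000 × 1.035306 = $8,282.45.
Effective rate on net proceeds: 8,282.45 / 7,805 − 1 = 0.061172 = 6.117%.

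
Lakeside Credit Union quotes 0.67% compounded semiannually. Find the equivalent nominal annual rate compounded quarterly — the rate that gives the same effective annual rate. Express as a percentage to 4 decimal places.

EAR = (1 + 0.0067/2)^2 − 1 = 0.006711.
Solve (1 + r/4)^4 = 1.006711: r/4 = 1.006711^(1/4) − 1 = 0.001674, so r = 0.006694 = 0.6694%.

0.6694%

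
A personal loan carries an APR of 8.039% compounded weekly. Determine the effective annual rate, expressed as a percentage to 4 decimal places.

EAR = (1 + 0.08039/52)^52 − 1.
= (1 + 0.001546)^52 − 1 = 1.083642 − 1 = 8.3642%.

8.3642%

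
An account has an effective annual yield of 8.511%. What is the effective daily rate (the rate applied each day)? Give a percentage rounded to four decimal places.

0.0224%

The per-day rate i satisfies (1 + i)^365 = 1 + 0.08511.
i = 1.08511^(1/365) − 1 = 0.0002238 = 0.0224%.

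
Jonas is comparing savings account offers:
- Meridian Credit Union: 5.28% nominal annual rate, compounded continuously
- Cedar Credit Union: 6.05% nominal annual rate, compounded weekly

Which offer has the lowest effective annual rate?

Meridian Credit Union

Meridian Credit Union: e^0.0528 − 1 = 5.422%
Cedar Credit Union: (1 + 0.0605/52)^52 − 1 = 6.233%
The lowest effective annual rate is Meridian Credit Union at 5.422%.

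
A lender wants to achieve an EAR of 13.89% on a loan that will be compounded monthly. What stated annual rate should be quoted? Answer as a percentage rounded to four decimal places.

(1 + r/12)^12 − 1 = 0.1389, so 1 + r/12 = 1.1389^(1/12).
r/12 = 0.010898, so r = 0.130770 = 13.0770%.

13.0770%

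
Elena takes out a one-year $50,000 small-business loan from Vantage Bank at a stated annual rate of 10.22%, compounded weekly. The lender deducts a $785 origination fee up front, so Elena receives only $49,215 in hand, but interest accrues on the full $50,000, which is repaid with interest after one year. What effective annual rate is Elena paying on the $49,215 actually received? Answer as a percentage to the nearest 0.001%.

12.516%

Amount owed after one year: 50,000 × (1 + 0.1022/52)^52 = 50,000 × 1.107494 = $55,374.69.
Effective rate on net proceeds: 55,374.69 / 49,215 − 1 = 0.125159 = 12.516%.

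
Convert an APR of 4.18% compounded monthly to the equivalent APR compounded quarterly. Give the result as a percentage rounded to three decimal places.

EAR = (1 + 0.0418/12)^12 − 1 = 0.042610.
Solve (1 + r/4)^4 = 1.042610: r/4 = 1.042610^(1/4) − 1 = 0.010486, so r = 0.041946 = 4.195%.

4.195%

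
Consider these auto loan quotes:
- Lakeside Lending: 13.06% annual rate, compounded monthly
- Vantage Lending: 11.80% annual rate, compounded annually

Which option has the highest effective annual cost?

Lakeside Lending

Lakeside Lending: (1 + 0.1306/12)^12 − 1 = 13.871%
Vantage Lending: compounded annually, EAR = 11.800%
The highest effective annual rate is Lakeside Lending at 13.871%.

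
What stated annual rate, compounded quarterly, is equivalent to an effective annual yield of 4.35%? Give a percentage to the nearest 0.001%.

4.281%

(1 + r/4)^4 − 1 = 0.0435, so 1 + r/4 = 1.0435^(1/4).
r/4 = 0.010702, so r = 0.042808 = 4.281%.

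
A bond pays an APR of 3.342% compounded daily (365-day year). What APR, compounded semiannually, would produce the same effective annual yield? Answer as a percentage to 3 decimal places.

EAR = (1 + 0.03342/365)^365 − 1 = 0.033983.
Solve (1 + r/2)^2 = 1.033983: r/2 = 1.033983^(1/2) − 1 = 0.016850, so r = 0.033699 = 3.370%.

3.370%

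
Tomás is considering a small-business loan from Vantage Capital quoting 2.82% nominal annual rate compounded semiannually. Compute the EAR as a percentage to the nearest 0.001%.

EAR = (1 + 0.0282/2)^2 − 1.
= 1.028399 − 1 = 2.840%.

2.840%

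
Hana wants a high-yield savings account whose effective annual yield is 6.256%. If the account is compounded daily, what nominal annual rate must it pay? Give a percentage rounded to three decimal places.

6.069%

(1 + r/365)^365 − 1 = 0.06256, so 1 + r/365 = 1.06256^(1/365).
r/365 = 0.000166, so r = 0.060686 = 6.069%.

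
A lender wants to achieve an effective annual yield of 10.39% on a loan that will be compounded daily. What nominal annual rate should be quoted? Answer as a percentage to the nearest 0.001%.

9.886%

(1 + r/365)^365 − 1 = 0.1039, so 1 + r/365 = 1.1039^(1/365).
r/365 = 0.000271, so r = 0.098863 = 9.886%.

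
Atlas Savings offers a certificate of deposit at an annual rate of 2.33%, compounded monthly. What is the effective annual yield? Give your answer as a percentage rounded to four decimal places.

2.3550%

EAR = (1 + 0.0233/12)^12 − 1.
= 1.023550 − 1 = 2.3550%.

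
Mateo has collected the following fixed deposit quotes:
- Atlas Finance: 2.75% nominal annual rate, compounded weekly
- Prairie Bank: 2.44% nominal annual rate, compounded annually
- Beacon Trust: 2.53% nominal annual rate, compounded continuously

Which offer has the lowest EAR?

Atlas Finance: (1 + 0.0275/52)^52 − 1 = 2.787%
Prairie Bank: compounded annually, EAR = 2.440%
Beacon Trust: e^0.0253 − 1 = 2.562%
The lowest effective annual rate is Prairie Bank at 2.440%.

Prairie Bank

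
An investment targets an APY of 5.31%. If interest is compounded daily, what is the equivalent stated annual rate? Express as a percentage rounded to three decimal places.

5.174%

(1 + r/365)^365 − 1 = 0.0531, so 1 + r/365 = 1.0531^(1/365).
r/365 = 0.000142, so r = 0.051742 = 5.174%.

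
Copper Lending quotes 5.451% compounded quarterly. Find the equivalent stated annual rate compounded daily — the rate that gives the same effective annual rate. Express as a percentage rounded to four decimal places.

EAR = (1 + 0.05451/4)^4 − 1 = 0.055634.
Solve (1 + r/365)^365 = 1.055634: r/365 = 1.055634^(1/365) − 1 = 0.000148, so r = 0.054146 = 5.4146%.

5.4146%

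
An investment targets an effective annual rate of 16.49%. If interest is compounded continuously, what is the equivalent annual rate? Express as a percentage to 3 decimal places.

15.264%

Continuous: nominal r satisfies e^r − 1 = 0.1649.
r = ln(1 + 0.1649) = ln(1.1649) = 0.152635 = 15.264%.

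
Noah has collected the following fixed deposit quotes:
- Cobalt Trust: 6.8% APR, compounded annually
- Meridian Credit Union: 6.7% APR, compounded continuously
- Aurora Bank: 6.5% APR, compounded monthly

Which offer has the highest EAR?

Meridian Credit Union

Cobalt Trust: compounded annually, EAR = 6.800%
Meridian Credit Union: e^0.067 − 1 = 6.930%
Aurora Bank: (1 + 0.065/12)^12 − 1 = 6.697%
The highest effective annual rate is Meridian Credit Union at 6.930%.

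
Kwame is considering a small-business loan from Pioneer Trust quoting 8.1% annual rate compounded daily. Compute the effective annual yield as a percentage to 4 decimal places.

EAR = (1 + 0.081/365)^365 − 1.
= (1 + 0.000222)^365 − 1 = 1.084361 − 1 = 8.4361%.

8.4361%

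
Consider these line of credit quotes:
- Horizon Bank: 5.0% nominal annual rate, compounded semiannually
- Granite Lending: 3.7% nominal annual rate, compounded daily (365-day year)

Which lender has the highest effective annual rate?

Horizon Bank

Horizon Bank: (1 + 0.050/2)^2 − 1 = 5.062%
Granite Lending: (1 + 0.037/365)^365 − 1 = 3.769%
The highest effective annual rate is Horizon Bank at 5.062%.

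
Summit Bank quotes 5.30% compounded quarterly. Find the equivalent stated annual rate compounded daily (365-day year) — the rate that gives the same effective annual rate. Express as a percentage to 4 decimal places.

EAR = (1 + 0.0530/4)^4 − 1 = 0.054063.
Solve (1 + r/365)^365 = 1.054063: r/365 = 1.054063^(1/365) − 1 = 0.000144, so r = 0.052656 = 5.2656%.

5.2656%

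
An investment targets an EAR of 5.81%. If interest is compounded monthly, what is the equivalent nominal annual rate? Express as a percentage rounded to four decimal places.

5.6608%

(1 + r/12)^12 − 1 = 0.0581, so 1 + r/12 = 1.0581^(1/12).
r/12 = 0.004717, so r = 0.056608 = 5.6608%.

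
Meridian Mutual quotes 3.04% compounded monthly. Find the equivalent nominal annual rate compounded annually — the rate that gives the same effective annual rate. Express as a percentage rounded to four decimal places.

EAR = (1 + 0.0304/12)^12 − 1 = 0.030827.
Compounded annually, the equivalent nominal rate is the EAR itself: 3.0827%.

3.0827%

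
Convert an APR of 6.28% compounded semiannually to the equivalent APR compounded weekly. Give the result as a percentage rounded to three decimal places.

EAR = (1 + 0.0628/2)^2 − 1 = 0.063786.
Solve (1 + r/52)^52 = 1.063786: r/52 = 1.063786^(1/52) − 1 = 0.001190, so r = 0.061871 = 6.187%.

6.187%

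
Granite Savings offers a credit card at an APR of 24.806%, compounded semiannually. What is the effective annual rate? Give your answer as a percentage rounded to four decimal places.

EAR = (1 + 0.24806/2)^2 − 1.
= (1 + 0.124030)^2 − 1 = 1.263443 − 1 = 26.3443%.

26.3443%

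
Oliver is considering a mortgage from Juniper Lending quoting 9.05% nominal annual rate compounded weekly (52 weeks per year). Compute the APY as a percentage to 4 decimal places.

9.4635%

EAR = (1 + 0.0905/52)^52 − 1.
= (1 + 0.001740)^52 − 1 = 1.094635 − 1 = 9.4635%.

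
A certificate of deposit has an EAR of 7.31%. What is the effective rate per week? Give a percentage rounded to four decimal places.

The per-week rate i satisfies (1 + i)^52 = 1 + 0.0731.
i = 1.0731^(1/52) − 1 = 0.0013577 = 0.1358%.

0.1358%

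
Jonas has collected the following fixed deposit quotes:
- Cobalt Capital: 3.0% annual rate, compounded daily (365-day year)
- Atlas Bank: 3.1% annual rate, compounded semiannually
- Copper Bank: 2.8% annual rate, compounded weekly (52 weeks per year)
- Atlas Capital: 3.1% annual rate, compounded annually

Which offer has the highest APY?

Cobalt Capital: (1 + 0.030/365)^365 − 1 = 3.045%
Atlas Bank: (1 + 0.031/2)^2 − 1 = 3.124%
Copper Bank: (1 + 0.028/52)^52 − 1 = 2.839%
Atlas Capital: compounded annually, EAR = 3.100%
The highest effective annual rate is Atlas Bank at 3.124%.

Atlas Bank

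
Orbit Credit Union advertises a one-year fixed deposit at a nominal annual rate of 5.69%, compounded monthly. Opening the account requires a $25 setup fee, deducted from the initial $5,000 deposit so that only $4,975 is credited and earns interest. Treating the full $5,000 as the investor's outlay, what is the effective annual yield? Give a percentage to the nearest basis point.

Value after one year: 4,975 × (1 + 0.0569/12)^12 = 4,975 × 1.058408 = $5,265.58.
Effective yield on the $5,000 outlay: 5,265.58 / 5,000 − 1 = 0.053116 = 5.31%.

5.31%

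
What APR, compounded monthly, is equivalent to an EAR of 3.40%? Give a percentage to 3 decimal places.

3.348%

(1 + r/12)^12 − 1 = 0.0340, so 1 + r/12 = 1.0340^(1/12).
r/12 = 0.002790, so r = 0.033481 = 3.348%.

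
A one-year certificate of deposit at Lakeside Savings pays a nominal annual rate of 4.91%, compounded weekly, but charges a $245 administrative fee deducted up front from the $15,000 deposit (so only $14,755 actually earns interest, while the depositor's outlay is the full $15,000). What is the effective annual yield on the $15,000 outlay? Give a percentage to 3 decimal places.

3.315%

Value after one year: 14,755 × (1 + 0.0491/52)^52 = 14,755 × 1.050301 = $15,497.19.
Effective yield on the $15,000 outlay: 15,497.19 / 15,000 − 1 = 0.033146 = 3.315%.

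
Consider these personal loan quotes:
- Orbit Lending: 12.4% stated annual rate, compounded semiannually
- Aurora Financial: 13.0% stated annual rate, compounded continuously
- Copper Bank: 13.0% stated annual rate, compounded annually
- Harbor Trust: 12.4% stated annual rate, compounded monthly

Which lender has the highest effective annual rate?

Orbit Lending: (1 + 0.124/2)^2 − 1 = 12.784%
Aurora Financial: e^0.130 − 1 = 13.883%
Copper Bank: compounded annually, EAR = 13.000%
Harbor Trust: (1 + 0.124/12)^12 − 1 = 13.130%
The highest effective annual rate is Aurora Financial at 13.883%.

Aurora Financial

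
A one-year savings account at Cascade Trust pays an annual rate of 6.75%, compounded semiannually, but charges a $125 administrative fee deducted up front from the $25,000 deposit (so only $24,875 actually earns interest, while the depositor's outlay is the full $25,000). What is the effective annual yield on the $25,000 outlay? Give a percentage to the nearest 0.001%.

Value after one year: 24,875 × (1 + 0.0675/2)^2 = 24,875 × 1.068639 = $26,582.40.
Effective yield on the $25,000 outlay: 26,582.40 / 25,000 − 1 = 0.063296 = 6.330%.

6.330%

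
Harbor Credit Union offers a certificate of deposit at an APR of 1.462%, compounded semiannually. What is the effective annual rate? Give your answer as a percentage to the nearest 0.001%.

EAR = (1 + 0.01462/2)^2 − 1.
= 1.014673 − 1 = 1.467%.

1.467%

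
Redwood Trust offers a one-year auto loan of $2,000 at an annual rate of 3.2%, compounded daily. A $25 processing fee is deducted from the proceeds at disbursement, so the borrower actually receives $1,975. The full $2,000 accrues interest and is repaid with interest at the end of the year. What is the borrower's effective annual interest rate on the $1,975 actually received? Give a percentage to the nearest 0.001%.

4.559%

Amount owed after one year: 2,000 × (1 + 0.032/365)^365 = 2,000 × 1.032516 = $2,065.03.
Effective rate on net proceeds: 2,065.03 / 1,975 − 1 = 0.045586 = 4.559%.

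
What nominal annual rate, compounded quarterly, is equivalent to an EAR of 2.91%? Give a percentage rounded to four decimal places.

2.8788%

(1 + r/4)^4 − 1 = 0.0291, so 1 + r/4 = 1.0291^(1/4).
r/4 = 0.007197, so r = 0.028788 = 2.8788%.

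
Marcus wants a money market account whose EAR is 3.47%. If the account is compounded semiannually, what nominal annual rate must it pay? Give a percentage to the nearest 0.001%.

3.440%

(1 + r/2)^2 − 1 = 0.0347, so 1 + r/2 = 1.0347^(1/2).
r/2 = 0.017202, so r = 0.034404 = 3.440%.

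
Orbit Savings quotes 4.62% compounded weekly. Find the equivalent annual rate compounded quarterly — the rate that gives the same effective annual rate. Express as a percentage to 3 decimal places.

4.645%

EAR = (1 + 0.0462/52)^52 − 1 = 0.047262.
Solve (1 + r/4)^4 = 1.047262: r/4 = 1.047262^(1/4) − 1 = 0.011612, so r = 0.046447 = 4.645%.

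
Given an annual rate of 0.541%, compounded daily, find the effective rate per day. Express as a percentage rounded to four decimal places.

With a nominal annual rate compounded daily, the periodic rate is the nominal rate divided by 365.
i = 0.00541 / 365 = 0.0000148 = 0.0015%.

0.0015%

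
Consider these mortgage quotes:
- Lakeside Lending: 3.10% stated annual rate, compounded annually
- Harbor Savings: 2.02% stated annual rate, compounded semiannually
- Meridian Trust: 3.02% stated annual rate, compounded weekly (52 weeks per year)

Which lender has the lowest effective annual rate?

Lakeside Lending: compounded annually, EAR = 3.100%
Harbor Savings: (1 + 0.0202/2)^2 − 1 = 2.030%
Meridian Trust: (1 + 0.0302/52)^52 − 1 = 3.065%
The lowest effective annual rate is Harbor Savings at 2.030%.

Harbor Savings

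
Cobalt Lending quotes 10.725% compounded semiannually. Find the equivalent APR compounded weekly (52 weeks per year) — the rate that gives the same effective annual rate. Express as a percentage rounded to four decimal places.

EAR = (1 + 0.10725/2)^2 − 1 = 0.110126.
Solve (1 + r/52)^52 = 1.110126: r/52 = 1.110126^(1/52) − 1 = 0.002011, so r = 0.104578 = 10.4578%.

10.4578%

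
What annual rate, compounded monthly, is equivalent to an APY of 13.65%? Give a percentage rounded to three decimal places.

12.864%

(1 + r/12)^12 − 1 = 0.1365, so 1 + r/12 = 1.1365^(1/12).
r/12 = 0.010720, so r = 0.128638 = 12.864%.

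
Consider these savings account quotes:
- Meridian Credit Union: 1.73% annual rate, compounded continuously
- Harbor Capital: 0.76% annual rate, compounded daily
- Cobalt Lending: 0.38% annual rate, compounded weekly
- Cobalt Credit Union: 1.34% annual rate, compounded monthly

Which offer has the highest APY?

Meridian Credit Union: e^0.0173 − 1 = 1.745%
Harbor Capital: (1 + 0.0076/365)^365 − 1 = 0.763%
Cobalt Lending: (1 + 0.0038/52)^52 − 1 = 0.381%
Cobalt Credit Union: (1 + 0.0134/12)^12 − 1 = 1.348%
The highest effective annual rate is Meridian Credit Union at 1.745%.

Meridian Credit Union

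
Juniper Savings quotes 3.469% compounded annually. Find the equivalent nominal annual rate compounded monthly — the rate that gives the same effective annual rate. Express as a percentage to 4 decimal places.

3.4150%

Compounded annually, EAR = nominal = 0.034690.
Solve (1 + r/12)^12 = 1.034690: r/12 = 1.034690^(1/12) − 1 = 0.002846, so r = 0.034150 = 3.4150%.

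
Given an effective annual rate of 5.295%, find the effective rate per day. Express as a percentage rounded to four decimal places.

The per-day rate i satisfies (1 + i)^365 = 1 + 0.05295.
i = 1.05295^(1/365) − 1 = 0.0001414 = 0.0141%.

0.0141%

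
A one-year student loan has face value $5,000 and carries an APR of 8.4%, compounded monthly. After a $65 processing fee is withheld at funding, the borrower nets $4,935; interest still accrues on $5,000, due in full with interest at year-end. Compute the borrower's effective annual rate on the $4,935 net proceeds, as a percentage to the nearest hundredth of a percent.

Amount owed after one year: 5,000 × (1 + 0.084/12)^12 = 5,000 × 1.087311 = $5,436.55.
Effective rate on net proceeds: 5,436.55 / 4,935 − 1 = 0.101632 = 10.16%.

10.16%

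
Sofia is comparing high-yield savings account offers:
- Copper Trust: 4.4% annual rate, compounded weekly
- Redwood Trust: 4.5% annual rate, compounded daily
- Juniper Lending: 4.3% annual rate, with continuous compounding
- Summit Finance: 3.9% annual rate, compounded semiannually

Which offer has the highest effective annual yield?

Redwood Trust

Copper Trust: (1 + 0.044/52)^52 − 1 = 4.496%
Redwood Trust: (1 + 0.045/365)^365 − 1 = 4.602%
Juniper Lending: e^0.043 − 1 = 4.394%
Summit Finance: (1 + 0.039/2)^2 − 1 = 3.938%
The highest effective annual rate is Redwood Trust at 4.602%.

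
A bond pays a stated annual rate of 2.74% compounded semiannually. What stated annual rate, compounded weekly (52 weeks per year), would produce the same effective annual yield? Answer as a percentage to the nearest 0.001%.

2.722%

EAR = (1 + 0.0274/2)^2 − 1 = 0.027588.
Solve (1 + r/52)^52 = 1.027588: r/52 = 1.027588^(1/52) − 1 = 0.000523, so r = 0.027221 = 2.722%.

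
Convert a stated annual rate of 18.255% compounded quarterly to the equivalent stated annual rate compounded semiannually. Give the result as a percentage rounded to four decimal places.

EAR = (1 + 0.18255/4)^4 − 1 = 0.195431.
Solve (1 + r/2)^2 = 1.195431: r/2 = 1.195431^(1/2) − 1 = 0.093358, so r = 0.186716 = 18.6716%.

18.6716%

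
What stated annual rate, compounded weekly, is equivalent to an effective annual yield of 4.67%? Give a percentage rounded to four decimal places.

(1 + r/52)^52 − 1 = 0.0467, so 1 + r/52 = 1.0467^(1/52).
r/52 = 0.000878, so r = 0.045662 = 4.5662%.

4.5662%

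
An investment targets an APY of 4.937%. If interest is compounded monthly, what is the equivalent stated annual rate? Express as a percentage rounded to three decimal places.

4.829%

(1 + r/12)^12 − 1 = 0.04937, so 1 + r/12 = 1.04937^(1/12).
r/12 = 0.004024, so r = 0.048287 = 4.829%.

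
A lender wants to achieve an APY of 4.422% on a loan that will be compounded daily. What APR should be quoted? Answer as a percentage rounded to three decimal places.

(1 + r/365)^365 − 1 = 0.04422, so 1 + r/365 = 1.04422^(1/365).
r/365 = 0.000119, so r = 0.043273 = 4.327%.

4.327%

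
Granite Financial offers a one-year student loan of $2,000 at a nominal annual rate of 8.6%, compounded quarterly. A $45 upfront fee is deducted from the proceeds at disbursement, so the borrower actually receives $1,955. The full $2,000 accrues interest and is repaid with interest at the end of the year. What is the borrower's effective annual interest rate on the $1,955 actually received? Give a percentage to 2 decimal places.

11.39%

Amount owed after one year: 2,000 × (1 + 0.086/4)^4 = 2,000 × 1.088813 = $2,177.63.
Effective rate on net proceeds: 2,177.63 / 1,955 − 1 = 0.113876 = 11.39%.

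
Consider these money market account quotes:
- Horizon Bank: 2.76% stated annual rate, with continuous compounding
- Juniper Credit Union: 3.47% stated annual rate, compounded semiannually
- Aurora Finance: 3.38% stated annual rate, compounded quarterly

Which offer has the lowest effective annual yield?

Horizon Bank

Horizon Bank: e^0.0276 − 1 = 2.798%
Juniper Credit Union: (1 + 0.0347/2)^2 − 1 = 3.500%
Aurora Finance: (1 + 0.0338/4)^4 − 1 = 3.423%
The lowest effective annual rate is Horizon Bank at 2.798%.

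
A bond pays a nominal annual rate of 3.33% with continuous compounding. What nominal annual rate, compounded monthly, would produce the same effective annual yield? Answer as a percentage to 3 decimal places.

EAR under continuous compounding: e^0.0333 − 1 = 0.033861.
Solve (1 + r/12)^12 = 1.033861: r/12 = 1.033861^(1/12) − 1 = 0.002779, so r = 0.033346 = 3.335%.

3.335%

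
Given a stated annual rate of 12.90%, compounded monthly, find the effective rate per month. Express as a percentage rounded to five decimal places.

With a nominal annual rate compounded monthly, the periodic rate is the nominal rate divided by 12.
i = 0.1290 / 12 = 0.0107500 = 1.07500%.

1.07500%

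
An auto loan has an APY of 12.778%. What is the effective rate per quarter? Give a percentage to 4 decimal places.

The per-quarter rate i satisfies (1 + i)^4 = 1 + 0.12778.
i = 1.12778^(1/4) − 1 = 0.0305192 = 3.0519%.

3.0519%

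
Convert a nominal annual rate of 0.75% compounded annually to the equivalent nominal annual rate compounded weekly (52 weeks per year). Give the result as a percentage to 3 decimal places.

0.747%

Compounded annually, EAR = nominal = 0.007500.
Solve (1 + r/52)^52 = 1.007500: r/52 = 1.007500^(1/52) − 1 = 0.000144, so r = 0.007473 = 0.747%.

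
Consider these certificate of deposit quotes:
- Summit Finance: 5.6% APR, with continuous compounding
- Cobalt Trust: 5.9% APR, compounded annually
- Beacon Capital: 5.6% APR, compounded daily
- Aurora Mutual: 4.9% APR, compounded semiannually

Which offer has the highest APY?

Cobalt Trust

Summit Finance: e^0.056 − 1 = 5.760%
Cobalt Trust: compounded annually, EAR = 5.900%
Beacon Capital: (1 + 0.056/365)^365 − 1 = 5.759%
Aurora Mutual: (1 + 0.049/2)^2 − 1 = 4.960%
The highest effective annual rate is Cobalt Trust at 5.900%.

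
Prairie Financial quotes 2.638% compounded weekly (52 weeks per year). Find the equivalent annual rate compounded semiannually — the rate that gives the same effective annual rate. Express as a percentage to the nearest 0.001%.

EAR = (1 + 0.02638/52)^52 − 1 = 0.026724.
Solve (1 + r/2)^2 = 1.026724: r/2 = 1.026724^(1/2) − 1 = 0.013274, so r = 0.026548 = 2.655%.

2.655%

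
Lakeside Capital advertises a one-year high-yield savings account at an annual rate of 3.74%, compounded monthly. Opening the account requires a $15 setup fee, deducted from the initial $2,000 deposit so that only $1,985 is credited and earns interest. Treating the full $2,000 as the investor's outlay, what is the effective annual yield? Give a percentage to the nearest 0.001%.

Value after one year: 1,985 × (1 + 0.0374/12)^12 = 1,985 × 1.038048 = $2,060.52.
Effective yield on the $2,000 outlay: 2,060.52 / 2,000 − 1 = 0.030262 = 3.026%.

3.026%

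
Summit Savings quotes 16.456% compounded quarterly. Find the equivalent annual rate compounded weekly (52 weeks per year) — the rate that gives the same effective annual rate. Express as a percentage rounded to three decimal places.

EAR = (1 + 0.16456/4)^4 − 1 = 0.174996.
Solve (1 + r/52)^52 = 1.174996: r/52 = 1.174996^(1/52) − 1 = 0.003106, so r = 0.161515 = 16.152%.

16.152%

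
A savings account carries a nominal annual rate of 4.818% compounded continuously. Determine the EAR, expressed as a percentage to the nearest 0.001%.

With continuous compounding, EAR = e^0.04818 − 1.
e^0.04818 = 1.049360, so EAR = 0.049360 = 4.936%.

4.936%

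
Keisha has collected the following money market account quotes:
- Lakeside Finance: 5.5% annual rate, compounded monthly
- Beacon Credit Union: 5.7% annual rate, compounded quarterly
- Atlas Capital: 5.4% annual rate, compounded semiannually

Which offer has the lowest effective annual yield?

Atlas Capital

Lakeside Finance: (1 + 0.055/12)^12 − 1 = 5.641%
Beacon Credit Union: (1 + 0.057/4)^4 − 1 = 5.823%
Atlas Capital: (1 + 0.054/2)^2 − 1 = 5.473%
The lowest effective annual rate is Atlas Capital at 5.473%.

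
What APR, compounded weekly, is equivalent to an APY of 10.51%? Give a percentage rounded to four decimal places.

10.0032%

(1 + r/52)^52 − 1 = 0.1051, so 1 + r/52 = 1.1051^(1/52).
r/52 = 0.001924, so r = 0.100032 = 10.0032%.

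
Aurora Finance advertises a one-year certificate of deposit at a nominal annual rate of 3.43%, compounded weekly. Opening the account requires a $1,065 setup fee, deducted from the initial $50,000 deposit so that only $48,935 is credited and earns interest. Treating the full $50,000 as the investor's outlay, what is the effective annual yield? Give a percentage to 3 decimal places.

Value after one year: 48,935 × (1 + 0.0343/52)^52 = 48,935 × 1.034883 = $50,642.02.
Effective yield on the $50,000 outlay: 50,642.02 / 50,000 − 1 = 0.012840 = 1.284%.

1.284%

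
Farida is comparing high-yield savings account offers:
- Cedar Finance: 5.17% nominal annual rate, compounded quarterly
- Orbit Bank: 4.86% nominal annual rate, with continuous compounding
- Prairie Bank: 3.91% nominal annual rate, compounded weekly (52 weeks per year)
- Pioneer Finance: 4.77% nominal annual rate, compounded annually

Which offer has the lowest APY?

Cedar Finance: (1 + 0.0517/4)^4 − 1 = 5.271%
Orbit Bank: e^0.0486 − 1 = 4.980%
Prairie Bank: (1 + 0.0391/52)^52 − 1 = 3.986%
Pioneer Finance: compounded annually, EAR = 4.770%
The lowest effective annual rate is Prairie Bank at 3.986%.

Prairie Bank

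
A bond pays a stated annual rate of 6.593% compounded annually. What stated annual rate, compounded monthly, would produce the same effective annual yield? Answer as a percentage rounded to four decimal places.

Compounded annually, EAR = nominal = 0.065930.
Solve (1 + r/12)^12 = 1.065930: r/12 = 1.065930^(1/12) − 1 = 0.005335, so r = 0.064018 = 6.4018%.

6.4018%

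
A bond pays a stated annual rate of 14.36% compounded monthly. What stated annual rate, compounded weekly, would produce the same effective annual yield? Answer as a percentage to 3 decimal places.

EAR = (1 + 0.1436/12)^12 − 1 = 0.153439.
Solve (1 + r/52)^52 = 1.153439: r/52 = 1.153439^(1/52) − 1 = 0.002749, so r = 0.142944 = 14.294%.

14.294%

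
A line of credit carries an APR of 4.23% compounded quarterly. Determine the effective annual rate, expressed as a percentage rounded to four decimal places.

4.2976%

EAR = (1 + 0.0423/4)^4 − 1.
= (1 + 0.010575)^4 − 1 = 1.042976 − 1 = 4.2976%.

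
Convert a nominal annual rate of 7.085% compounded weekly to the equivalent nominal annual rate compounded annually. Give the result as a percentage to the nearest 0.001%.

7.337%

EAR = (1 + 0.07085/52)^52 − 1 = 0.073368.
Compounded annually, the equivalent nominal rate is the EAR itself: 7.337%.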